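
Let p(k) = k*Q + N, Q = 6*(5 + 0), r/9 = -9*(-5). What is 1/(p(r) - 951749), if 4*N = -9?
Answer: -4/3758405 ≈ -1.0643e-6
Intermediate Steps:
r = 405 (r = 9*(-9*(-5)) = 9*45 = 405)
Q = 30 (Q = 6*5 = 30)
N = -9/4 (N = (1/4)*(-9) = -9/4 ≈ -2.2500)
p(k) = -9/4 + 30*k (p(k) = k*30 - 9/4 = 30*k - 9/4 = -9/4 + 30*k)
1/(p(r) - 951749) = 1/((-9/4 + 30*405) - 951749) = 1/((-9/4 + 12150) - 951749) = 1/(48591/4 - 951749) = 1/(-3758405/4) = -4/3758405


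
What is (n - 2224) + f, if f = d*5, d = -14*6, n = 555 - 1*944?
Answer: -3033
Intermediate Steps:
n = -389 (n = 555 - 944 = -389)
d = -84
f = -420 (f = -84*5 = -420)
(n - 2224) + f = (-389 - 2224) - 420 = -2613 - 420 = -3033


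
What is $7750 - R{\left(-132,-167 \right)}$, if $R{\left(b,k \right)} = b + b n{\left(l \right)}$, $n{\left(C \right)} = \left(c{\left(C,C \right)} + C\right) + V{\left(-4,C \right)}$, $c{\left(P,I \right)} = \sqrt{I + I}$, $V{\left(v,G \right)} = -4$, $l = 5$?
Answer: $8014 + 132 \sqrt{10} \approx 8431.4$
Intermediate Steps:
$c{\left(P,I \right)} = \sqrt{2} \sqrt{I}$ ($c{\left(P,I \right)} = \sqrt{2 I} = \sqrt{2} \sqrt{I}$)
$n{\left(C \right)} = -4 + C + \sqrt{2} \sqrt{C}$ ($n{\left(C \right)} = \left(\sqrt{2} \sqrt{C} + C\right) - 4 = \left(C + \sqrt{2} \sqrt{C}\right) - 4 = -4 + C + \sqrt{2} \sqrt{C}$)
$R{\left(b,k \right)} = b + b \left(1 + \sqrt{10}\right)$ ($R{\left(b,k \right)} = b + b \left(-4 + 5 + \sqrt{2} \sqrt{5}\right) = b + b \left(-4 + 5 + \sqrt{10}\right) = b + b \left(1 + \sqrt{10}\right)$)
$7750 - R{\left(-132,-167 \right)} = 7750 - - 132 \left(2 + \sqrt{10}\right) = 7750 - \left(-264 - 132 \sqrt{10}\right) = 7750 + \left(264 + 132 \sqrt{10}\right) = 8014 + 132 \sqrt{10}$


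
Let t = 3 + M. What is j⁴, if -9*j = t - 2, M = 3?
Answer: 256/6561 ≈ 0.039018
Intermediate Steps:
t = 6 (t = 3 + 3 = 6)
j = -4/9 (j = -(6 - 2)/9 = -⅑*4 = -4/9 ≈ -0.44444)
j⁴ = (-4/9)⁴ = 256/6561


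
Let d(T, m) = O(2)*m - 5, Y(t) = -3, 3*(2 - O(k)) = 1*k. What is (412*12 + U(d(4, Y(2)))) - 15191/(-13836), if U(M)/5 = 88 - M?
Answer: 75130835/13836 ≈ 5430.1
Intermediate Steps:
O(k) = 2 - k/3
d(T, m) = -5 + 4*m/3 (d(T, m) = (2 - ⅓*2)*m - 5 = (2 - ⅔)*m - 5 = 4*m/3 - 5 = -5 + 4*m/3)
U(M) = 440 - 5*M (U(M) = 5*(88 - M) = 440 - 5*M)
(412*12 + U(d(4, Y(2)))) - 15191/(-13836) = (412*12 + (440 - 5*(-5 + (4/3)*(-3)))) - 15191/(-13836) = (4944 + (440 - 5*(-5 - 4))) - 15191*(-1/13836) = (4944 + (440 - 5*(-9))) + 15191/13836 = (4944 + (440 + 45)) + 15191/13836 = (4944 + 485) + 15191/13836 = 5429 + 15191/13836 = 75130835/13836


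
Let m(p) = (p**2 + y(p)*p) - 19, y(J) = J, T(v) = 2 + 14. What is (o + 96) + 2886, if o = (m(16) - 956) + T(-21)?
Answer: 2535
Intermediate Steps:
T(v) = 16
m(p) = -19 + 2*p**2 (m(p) = (p**2 + p*p) - 19 = (p**2 + p**2) - 19 = 2*p**2 - 19 = -19 + 2*p**2)
o = -447 (o = ((-19 + 2*16**2) - 956) + 16 = ((-19 + 2*256) - 956) + 16 = ((-19 + 512) - 956) + 16 = (493 - 956) + 16 = -463 + 16 = -447)
(o + 96) + 2886 = (-447 + 96) + 2886 = -351 + 2886 = 2535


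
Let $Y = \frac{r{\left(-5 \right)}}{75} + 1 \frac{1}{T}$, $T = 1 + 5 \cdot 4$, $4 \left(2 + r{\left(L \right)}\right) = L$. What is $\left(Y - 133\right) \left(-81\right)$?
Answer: $\frac{7540857}{700} \approx 10773.0$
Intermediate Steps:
$r{\left(L \right)} = -2 + \frac{L}{4}$
$T = 21$ ($T = 1 + 20 = 21$)
$Y = \frac{3}{700}$ ($Y = \frac{-2 + \frac{1}{4} \left(-5\right)}{75} + 1 \cdot \frac{1}{21} = \left(-2 - \frac{5}{4}\right) \frac{1}{75} + 1 \cdot \frac{1}{21} = \left(- \frac{13}{4}\right) \frac{1}{75} + \frac{1}{21} = - \frac{13}{300} + \frac{1}{21} = \frac{3}{700} \approx 0.0042857$)
$\left(Y - 133\right) \left(-81\right) = \left(\frac{3}{700} - 133\right) \left(-81\right) = \left(- \frac{93097}{700}\right) \left(-81\right) = \frac{7540857}{700}$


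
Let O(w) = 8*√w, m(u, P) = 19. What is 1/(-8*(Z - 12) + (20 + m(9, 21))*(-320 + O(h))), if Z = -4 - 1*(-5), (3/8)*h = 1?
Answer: -1549/19162760 - 13*√6/9581380 ≈ -8.4157e-5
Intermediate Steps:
h = 8/3 (h = (8/3)*1 = 8/3 ≈ 2.6667)
Z = 1 (Z = -4 + 5 = 1)
1/(-8*(Z - 12) + (20 + m(9, 21))*(-320 + O(h))) = 1/(-8*(1 - 12) + (20 + 19)*(-320 + 8*√(8/3))) = 1/(-8*(-11) + 39*(-320 + 8*(2*√6/3))) = 1/(88 + 39*(-320 + 16*√6/3)) = 1/(88 + (-12480 + 208*√6)) = 1/(-12392 + 208*√6)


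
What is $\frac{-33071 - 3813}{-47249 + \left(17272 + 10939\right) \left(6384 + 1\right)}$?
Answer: $- \frac{18442}{90039993} \approx -0.00020482$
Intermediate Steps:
$\frac{-33071 - 3813}{-47249 + \left(17272 + 10939\right) \left(6384 + 1\right)} = - \frac{36884}{-47249 + 28211 \cdot 6385} = - \frac{36884}{-47249 + 180127235} = - \frac{36884}{180079986} = \left(-36884\right) \frac{1}{180079986} = - \frac{18442}{90039993}$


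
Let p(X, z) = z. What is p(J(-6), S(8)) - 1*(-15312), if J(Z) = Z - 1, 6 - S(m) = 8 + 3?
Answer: 15307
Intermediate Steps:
S(m) = -5 (S(m) = 6 - (8 + 3) = 6 - 1*11 = 6 - 11 = -5)
J(Z) = -1 + Z
p(J(-6), S(8)) - 1*(-15312) = -5 - 1*(-15312) = -5 + 15312 = 15307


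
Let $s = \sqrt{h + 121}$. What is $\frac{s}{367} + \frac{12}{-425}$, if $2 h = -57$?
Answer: $- \frac{12}{425} + \frac{\sqrt{370}}{734} \approx -0.0020291$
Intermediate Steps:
$h = - \frac{57}{2}$ ($h = \frac{1}{2} \left(-57\right) = - \frac{57}{2} \approx -28.5$)
$s = \frac{\sqrt{370}}{2}$ ($s = \sqrt{- \frac{57}{2} + 121} = \sqrt{\frac{185}{2}} = \frac{\sqrt{370}}{2} \approx 9.6177$)
$\frac{s}{367} + \frac{12}{-425} = \frac{\frac{1}{2} \sqrt{370}}{367} + \frac{12}{-425} = \frac{\sqrt{370}}{2} \cdot \frac{1}{367} + 12 \left(- \frac{1}{425}\right) = \frac{\sqrt{370}}{734} - \frac{12}{425} = - \frac{12}{425} + \frac{\sqrt{370}}{734}$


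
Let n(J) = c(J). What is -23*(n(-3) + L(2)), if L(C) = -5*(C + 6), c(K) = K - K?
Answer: 920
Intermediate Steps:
c(K) = 0
n(J) = 0
L(C) = -30 - 5*C (L(C) = -5*(6 + C) = -30 - 5*C)
-23*(n(-3) + L(2)) = -23*(0 + (-30 - 5*2)) = -23*(0 + (-30 - 10)) = -23*(0 - 40) = -23*(-40) = 920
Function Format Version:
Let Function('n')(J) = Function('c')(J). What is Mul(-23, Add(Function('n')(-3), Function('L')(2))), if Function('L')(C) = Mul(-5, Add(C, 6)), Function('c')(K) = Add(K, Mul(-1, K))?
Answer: 920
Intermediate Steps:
Function('c')(K) = 0
Function('n')(J) = 0
Function('L')(C) = Add(-30, Mul(-5, C)) (Function('L')(C) = Mul(-5, Add(6, C)) = Add(-30, Mul(-5, C)))
Mul(-23, Add(Function('n')(-3), Function('L')(2))) = Mul(-23, Add(0, Add(-30, Mul(-5, 2)))) = Mul(-23, Add(0, Add(-30, -10))) = Mul(-23, Add(0, -40)) = Mul(-23, -40) = 920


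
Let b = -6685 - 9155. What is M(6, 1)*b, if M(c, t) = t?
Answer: -15840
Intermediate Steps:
b = -15840
M(6, 1)*b = 1*(-15840) = -15840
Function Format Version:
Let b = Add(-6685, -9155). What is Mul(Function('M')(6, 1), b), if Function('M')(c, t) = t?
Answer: -15840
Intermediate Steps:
b = -15840
Mul(Function('M')(6, 1), b) = Mul(1, -15840) = -15840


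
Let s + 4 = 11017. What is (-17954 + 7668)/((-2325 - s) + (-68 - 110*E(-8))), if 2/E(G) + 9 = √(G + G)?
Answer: 3338840743/4344970433 + 2262920*I/4344970433 ≈ 0.76844 + 0.00052081*I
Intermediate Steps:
s = 11013 (s = -4 + 11017 = 11013)
E(G) = 2/(-9 + √2*√G) (E(G) = 2/(-9 + √(G + G)) = 2/(-9 + √(2*G)) = 2/(-9 + √2*√G))
(-17954 + 7668)/((-2325 - s) + (-68 - 110*E(-8))) = (-17954 + 7668)/((-2325 - 1*11013) + (-68 - 220/(-9 + √2*√(-8)))) = -10286/((-2325 - 11013) + (-68 - 220/(-9 + √2*(2*I*√2)))) = -10286/(-13338 + (-68 - 220/(-9 + 4*I))) = -10286/(-13338 + (-68 - 220*(-9 - 4*I)/97)) = -10286/(-13406 - 220*(-9 - 4*I)/97)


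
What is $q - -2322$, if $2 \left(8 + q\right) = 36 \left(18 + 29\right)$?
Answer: $3160$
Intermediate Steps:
$q = 838$ ($q = -8 + \frac{36 \left(18 + 29\right)}{2} = -8 + \frac{36 \cdot 47}{2} = -8 + \frac{1}{2} \cdot 1692 = -8 + 846 = 838$)
$q - -2322 = 838 - -2322 = 838 + 2322 = 3160$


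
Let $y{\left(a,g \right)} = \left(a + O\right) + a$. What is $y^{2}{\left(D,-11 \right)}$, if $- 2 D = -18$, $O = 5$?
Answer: $529$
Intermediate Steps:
$D = 9$ ($D = \left(- \frac{1}{2}\right) \left(-18\right) = 9$)
$y{\left(a,g \right)} = 5 + 2 a$ ($y{\left(a,g \right)} = \left(a + 5\right) + a = \left(5 + a\right) + a = 5 + 2 a$)
$y^{2}{\left(D,-11 \right)} = \left(5 + 2 \cdot 9\right)^{2} = \left(5 + 18\right)^{2} = 23^{2} = 529$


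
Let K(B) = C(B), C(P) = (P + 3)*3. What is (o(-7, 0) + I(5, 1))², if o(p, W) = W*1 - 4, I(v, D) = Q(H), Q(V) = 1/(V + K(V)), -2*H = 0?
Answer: 1225/81 ≈ 15.123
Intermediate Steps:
H = 0 (H = -½*0 = 0)
C(P) = 9 + 3*P (C(P) = (3 + P)*3 = 9 + 3*P)
K(B) = 9 + 3*B
Q(V) = 1/(9 + 4*V) (Q(V) = 1/(V + (9 + 3*V)) = 1/(9 + 4*V))
I(v, D) = ⅑ (I(v, D) = 1/(9 + 4*0) = 1/(9 + 0) = 1/9 = ⅑)
o(p, W) = -4 + W (o(p, W) = W - 4 = -4 + W)
(o(-7, 0) + I(5, 1))² = ((-4 + 0) + ⅑)² = (-4 + ⅑)² = (-35/9)² = 1225/81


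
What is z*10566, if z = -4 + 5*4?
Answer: 169056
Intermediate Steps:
z = 16 (z = -4 + 20 = 16)
z*10566 = 16*10566 = 169056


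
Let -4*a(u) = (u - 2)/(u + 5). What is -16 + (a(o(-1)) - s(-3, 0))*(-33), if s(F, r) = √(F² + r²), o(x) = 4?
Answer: 509/6 ≈ 84.833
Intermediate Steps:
a(u) = -(-2 + u)/(4*(5 + u)) (a(u) = -(u - 2)/(4*(u + 5)) = -(-2 + u)/(4*(5 + u)))
-16 + (a(o(-1)) - s(-3, 0))*(-33) = -16 + ((2 - 1*4)/(4*(5 + 4)) - √((-3)² + 0²))*(-33) = -16 + ((¼)*(2 - 4)/9 - √(9 + 0))*(-33) = -16 + ((¼)*(⅑)*(-2) - √9)*(-33) = -16 + (-1/18 - 1*3)*(-33) = -16 + (-1/18 - 3)*(-33) = -16 - 55/18*(-33) = -16 + 605/6 = 509/6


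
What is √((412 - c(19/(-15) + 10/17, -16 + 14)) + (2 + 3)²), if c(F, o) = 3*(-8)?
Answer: √461 ≈ 21.471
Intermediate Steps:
c(F, o) = -24
√((412 - c(19/(-15) + 10/17, -16 + 14)) + (2 + 3)²) = √((412 - 1*(-24)) + (2 + 3)²) = √((412 + 24) + 5²) = √(436 + 25) = √461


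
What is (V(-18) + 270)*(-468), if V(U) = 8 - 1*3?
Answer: -128700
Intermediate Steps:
V(U) = 5 (V(U) = 8 - 3 = 5)
(V(-18) + 270)*(-468) = (5 + 270)*(-468) = 275*(-468) = -128700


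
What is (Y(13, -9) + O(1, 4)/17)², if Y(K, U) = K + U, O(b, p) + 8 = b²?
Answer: 3721/289 ≈ 12.875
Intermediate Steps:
O(b, p) = -8 + b²
(Y(13, -9) + O(1, 4)/17)² = ((13 - 9) + (-8 + 1²)/17)² = (4 + (-8 + 1)/17)² = (4 + (1/17)*(-7))² = (4 - 7/17)² = (61/17)² = 3721/289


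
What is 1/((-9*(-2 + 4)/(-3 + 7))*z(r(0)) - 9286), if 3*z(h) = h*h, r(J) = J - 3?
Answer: -2/18599 ≈ -0.00010753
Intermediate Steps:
r(J) = -3 + J
z(h) = h²/3 (z(h) = (h*h)/3 = h²/3)
1/((-9*(-2 + 4)/(-3 + 7))*z(r(0)) - 9286) = 1/((-9*(-2 + 4)/(-3 + 7))*((-3 + 0)²/3) - 9286) = 1/((-18/4)*((⅓)*(-3)²) - 9286) = 1/((-18/4)*((⅓)*9) - 9286) = 1/(-9*½*3 - 9286) = 1/(-9/2*3 - 9286) = 1/(-27/2 - 9286) = 1/(-18599/2) = -2/18599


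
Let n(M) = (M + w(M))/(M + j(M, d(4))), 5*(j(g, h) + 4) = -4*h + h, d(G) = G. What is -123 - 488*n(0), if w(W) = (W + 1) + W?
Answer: -187/4 ≈ -46.750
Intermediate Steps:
w(W) = 1 + 2*W (w(W) = (1 + W) + W = 1 + 2*W)
j(g, h) = -4 - 3*h/5 (j(g, h) = -4 + (-4*h + h)/5 = -4 + (-3*h)/5 = -4 - 3*h/5)
n(M) = (1 + 3*M)/(-32/5 + M) (n(M) = (M + (1 + 2*M))/(M + (-4 - 3/5*4)) = (1 + 3*M)/(M + (-4 - 12/5)) = (1 + 3*M)/(M - 32/5) = (1 + 3*M)/(-32/5 + M))
-123 - 488*n(0) = -123 - 2440*(1 + 3*0)/(-32 + 5*0) = -123 - 2440*(1 + 0)/(-32 + 0) = -123 - 2440/(-32) = -123 - 2440*(-1)/32 = -123 - 488*(-5/32) = -123 + 305/4 = -187/4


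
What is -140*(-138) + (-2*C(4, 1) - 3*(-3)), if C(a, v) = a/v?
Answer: 19321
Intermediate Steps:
-140*(-138) + (-2*C(4, 1) - 3*(-3)) = -140*(-138) + (-8/1 - 3*(-3)) = 19320 + (-8 + 9) = 19320 + 1 = 19321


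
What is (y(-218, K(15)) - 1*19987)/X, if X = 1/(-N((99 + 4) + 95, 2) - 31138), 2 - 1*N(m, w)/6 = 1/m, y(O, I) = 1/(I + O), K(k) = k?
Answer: 1390253736846/2233 ≈ 6.2259e+8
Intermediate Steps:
N(m, w) = 12 - 6/m
X = -33/1027949 (X = 1/(-(12 - 6/((99 + 4) + 95)) - 31138) = 1/(-(12 - 6/(103 + 95)) - 31138) = 1/(-(12 - 6/198) - 31138) = 1/(-(12 - 6*1/198) - 31138) = 1/(-(12 - 1/33) - 31138) = 1/(-1*395/33 - 31138) = 1/(-395/33 - 31138) = 1/(-1027949/33) = -33/1027949 ≈ -3.2103e-5)
(y(-218, K(15)) - 1*19987)/X = (1/(15 - 218) - 1*19987)/(-33/1027949) = (1/(-203) - 19987)*(-1027949/33) = (-1/203 - 19987)*(-1027949/33) = -4057362/203*(-1027949/33) = 1390253736846/2233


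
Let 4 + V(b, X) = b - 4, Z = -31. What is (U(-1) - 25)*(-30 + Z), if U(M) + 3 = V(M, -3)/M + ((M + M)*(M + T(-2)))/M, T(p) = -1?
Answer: 1403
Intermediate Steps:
V(b, X) = -8 + b (V(b, X) = -4 + (b - 4) = -4 + (-4 + b) = -8 + b)
U(M) = -5 + 2*M + (-8 + M)/M (U(M) = -3 + ((-8 + M)/M + ((M + M)*(M - 1))/M) = -3 + ((-8 + M)/M + ((2*M)*(-1 + M))/M) = -3 + ((-8 + M)/M + (2*M*(-1 + M))/M) = -3 + ((-8 + M)/M + (-2 + 2*M)) = -3 + (-2 + 2*M + (-8 + M)/M) = -5 + 2*M + (-8 + M)/M)
(U(-1) - 25)*(-30 + Z) = ((-4 - 8/(-1) + 2*(-1)) - 25)*(-30 - 31) = ((-4 - 8*(-1) - 2) - 25)*(-61) = ((-4 + 8 - 2) - 25)*(-61) = (2 - 25)*(-61) = -23*(-61) = 1403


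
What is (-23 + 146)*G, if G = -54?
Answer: -6642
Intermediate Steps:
(-23 + 146)*G = (-23 + 146)*(-54) = 123*(-54) = -6642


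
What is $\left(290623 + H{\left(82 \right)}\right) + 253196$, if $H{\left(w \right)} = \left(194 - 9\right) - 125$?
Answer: $543879$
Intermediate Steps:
$H{\left(w \right)} = 60$ ($H{\left(w \right)} = 185 - 125 = 60$)
$\left(290623 + H{\left(82 \right)}\right) + 253196 = \left(290623 + 60\right) + 253196 = 290683 + 253196 = 543879$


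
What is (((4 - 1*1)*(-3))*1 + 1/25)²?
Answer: 50176/625 ≈ 80.282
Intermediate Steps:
(((4 - 1*1)*(-3))*1 + 1/25)² = (((4 - 1)*(-3))*1 + 1/25)² = ((3*(-3))*1 + 1/25)² = (-9*1 + 1/25)² = (-9 + 1/25)² = (-224/25)² = 50176/625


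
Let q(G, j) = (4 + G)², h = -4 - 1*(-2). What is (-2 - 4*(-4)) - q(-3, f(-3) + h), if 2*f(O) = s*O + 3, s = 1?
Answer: 13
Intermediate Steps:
h = -2 (h = -4 + 2 = -2)
f(O) = 3/2 + O/2 (f(O) = (1*O + 3)/2 = (O + 3)/2 = (3 + O)/2 = 3/2 + O/2)
(-2 - 4*(-4)) - q(-3, f(-3) + h) = (-2 - 4*(-4)) - (4 - 3)² = (-2 + 16) - 1*1² = 14 - 1*1 = 14 - 1 = 13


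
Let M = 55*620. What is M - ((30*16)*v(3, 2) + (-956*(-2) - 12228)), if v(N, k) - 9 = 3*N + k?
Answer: 34816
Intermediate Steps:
v(N, k) = 9 + k + 3*N (v(N, k) = 9 + (3*N + k) = 9 + (k + 3*N) = 9 + k + 3*N)
M = 34100
M - ((30*16)*v(3, 2) + (-956*(-2) - 12228)) = 34100 - ((30*16)*(9 + 2 + 3*3) + (-956*(-2) - 12228)) = 34100 - (480*(9 + 2 + 9) + (1912 - 12228)) = 34100 - (480*20 - 10316) = 34100 - (9600 - 10316) = 34100 - 1*(-716) = 34100 + 716 = 34816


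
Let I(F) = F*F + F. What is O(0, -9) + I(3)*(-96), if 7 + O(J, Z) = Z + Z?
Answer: -1177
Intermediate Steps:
O(J, Z) = -7 + 2*Z (O(J, Z) = -7 + (Z + Z) = -7 + 2*Z)
I(F) = F + F² (I(F) = F² + F = F + F²)
O(0, -9) + I(3)*(-96) = (-7 + 2*(-9)) + (3*(1 + 3))*(-96) = (-7 - 18) + (3*4)*(-96) = -25 + 12*(-96) = -25 - 1152 = -1177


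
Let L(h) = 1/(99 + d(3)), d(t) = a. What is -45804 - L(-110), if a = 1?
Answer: -4580401/100 ≈ -45804.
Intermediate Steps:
d(t) = 1
L(h) = 1/100 (L(h) = 1/(99 + 1) = 1/100)
-45804 - L(-110) = -45804 - 1*1/100 = -45804 - 1/100 = -4580401/100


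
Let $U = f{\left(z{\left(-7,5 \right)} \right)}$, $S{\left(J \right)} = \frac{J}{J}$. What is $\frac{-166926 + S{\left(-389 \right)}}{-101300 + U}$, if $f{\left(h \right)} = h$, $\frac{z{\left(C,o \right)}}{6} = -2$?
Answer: $\frac{166925}{101312} \approx 1.6476$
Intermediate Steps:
$z{\left(C,o \right)} = -12$ ($z{\left(C,o \right)} = 6 \left(-2\right) = -12$)
$S{\left(J \right)} = 1$
$U = -12$
$\frac{-166926 + S{\left(-389 \right)}}{-101300 + U} = \frac{-166926 + 1}{-101300 - 12} = - \frac{166925}{-101312} = \left(-166925\right) \left(- \frac{1}{101312}\right) = \frac{166925}{101312}$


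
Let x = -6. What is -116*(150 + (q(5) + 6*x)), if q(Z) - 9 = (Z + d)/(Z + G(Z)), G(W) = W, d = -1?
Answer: -71572/5 ≈ -14314.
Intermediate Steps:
q(Z) = 9 + (-1 + Z)/(2*Z) (q(Z) = 9 + (Z - 1)/(Z + Z) = 9 + (-1 + Z)/((2*Z)) = 9 + (-1 + Z)*(1/(2*Z)) = 9 + (-1 + Z)/(2*Z))
-116*(150 + (q(5) + 6*x)) = -116*(150 + ((½)*(-1 + 19*5)/5 + 6*(-6))) = -116*(150 + ((½)*(⅕)*(-1 + 95) - 36)) = -116*(150 + ((½)*(⅕)*94 - 36)) = -116*(150 + (47/5 - 36)) = -116*(150 - 133/5) = -116*617/5 = -71572/5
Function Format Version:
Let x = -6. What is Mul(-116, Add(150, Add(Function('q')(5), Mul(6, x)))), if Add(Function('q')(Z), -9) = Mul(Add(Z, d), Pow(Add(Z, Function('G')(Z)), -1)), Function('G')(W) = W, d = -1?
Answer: Rational(-71572, 5) ≈ -14314.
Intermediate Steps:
Function('q')(Z) = Add(9, Mul(Rational(1, 2), Pow(Z, -1), Add(-1, Z))) (Function('q')(Z) = Add(9, Mul(Add(Z, -1), Pow(Add(Z, Z), -1))) = Add(9, Mul(Add(-1, Z), Pow(Mul(2, Z), -1))) = Add(9, Mul(Add(-1, Z), Mul(Rational(1, 2), Pow(Z, -1)))) = Add(9, Mul(Rational(1, 2), Pow(Z, -1), Add(-1, Z))))
Mul(-116, Add(150, Add(Function('q')(5), Mul(6, x)))) = Mul(-116, Add(150, Add(Mul(Rational(1, 2), Pow(5, -1), Add(-1, Mul(19, 5))), Mul(6, -6)))) = Mul(-116, Add(150, Add(Mul(Rational(1, 2), Rational(1, 5), Add(-1, 95)), -36))) = Mul(-116, Add(150, Add(Mul(Rational(1, 2), Rational(1, 5), 94), -36))) = Mul(-116, Add(150, Add(Rational(47, 5), -36))) = Mul(-116, Add(150, Rational(-133, 5))) = Mul(-116, Rational(617, 5)) = Rational(-71572, 5)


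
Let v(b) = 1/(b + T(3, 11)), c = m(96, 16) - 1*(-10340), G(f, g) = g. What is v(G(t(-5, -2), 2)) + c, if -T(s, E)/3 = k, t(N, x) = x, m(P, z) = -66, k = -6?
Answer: 205481/20 ≈ 10274.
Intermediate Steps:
T(s, E) = 18 (T(s, E) = -3*(-6) = 18)
c = 10274 (c = -66 - 1*(-10340) = -66 + 10340 = 10274)
v(b) = 1/(18 + b) (v(b) = 1/(b + 18) = 1/(18 + b))
v(G(t(-5, -2), 2)) + c = 1/(18 + 2) + 10274 = 1/20 + 10274 = 205481/20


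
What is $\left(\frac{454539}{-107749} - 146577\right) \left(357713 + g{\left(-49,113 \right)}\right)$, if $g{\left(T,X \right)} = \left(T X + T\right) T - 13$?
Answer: $- \frac{9972539905872768}{107749} \approx -9.2553 \cdot 10^{10}$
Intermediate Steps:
$g{\left(T,X \right)} = -13 + T \left(T + T X\right)$ ($g{\left(T,X \right)} = \left(T + T X\right) T - 13 = T \left(T + T X\right) - 13 = -13 + T \left(T + T X\right)$)
$\left(\frac{454539}{-107749} - 146577\right) \left(357713 + g{\left(-49,113 \right)}\right) = \left(\frac{454539}{-107749} - 146577\right) \left(357713 + \left(-13 + \left(-49\right)^{2} + 113 \left(-49\right)^{2}\right)\right) = \left(454539 \left(- \frac{1}{107749}\right) - 146577\right) \left(357713 + \left(-13 + 2401 + 113 \cdot 2401\right)\right) = \left(- \frac{454539}{107749} - 146577\right) \left(357713 + \left(-13 + 2401 + 271313\right)\right) = - \frac{15793979712 \left(357713 + 273701\right)}{107749} = \left(- \frac{15793979712}{107749}\right) 631414 = - \frac{9972539905872768}{107749}$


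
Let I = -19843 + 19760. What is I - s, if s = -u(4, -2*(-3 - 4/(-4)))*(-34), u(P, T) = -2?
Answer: -15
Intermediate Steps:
I = -83
s = -68 (s = -1*(-2)*(-34) = 2*(-34) = -68)
I - s = -83 - 1*(-68) = -83 + 68 = -15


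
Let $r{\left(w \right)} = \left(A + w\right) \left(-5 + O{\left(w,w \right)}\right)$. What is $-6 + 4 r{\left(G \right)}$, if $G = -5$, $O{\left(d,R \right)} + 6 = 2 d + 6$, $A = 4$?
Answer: $54$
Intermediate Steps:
$O{\left(d,R \right)} = 2 d$ ($O{\left(d,R \right)} = -6 + \left(2 d + 6\right) = -6 + \left(6 + 2 d\right) = 2 d$)
$r{\left(w \right)} = \left(-5 + 2 w\right) \left(4 + w\right)$ ($r{\left(w \right)} = \left(4 + w\right) \left(-5 + 2 w\right) = \left(-5 + 2 w\right) \left(4 + w\right)$)
$-6 + 4 r{\left(G \right)} = -6 + 4 \left(-20 + 2 \left(-5\right)^{2} + 3 \left(-5\right)\right) = -6 + 4 \left(-20 + 2 \cdot 25 - 15\right) = -6 + 4 \left(-20 + 50 - 15\right) = -6 + 4 \cdot 15 = -6 + 60 = 54$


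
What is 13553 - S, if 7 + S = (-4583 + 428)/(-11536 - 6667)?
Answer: 246828525/18203 ≈ 13560.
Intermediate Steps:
S = -123266/18203 (S = -7 + (-4583 + 428)/(-11536 - 6667) = -7 - 4155/(-18203) = -7 - 4155*(-1/18203) = -7 + 4155/18203 = -123266/18203 ≈ -6.7717)
13553 - S = 13553 - 1*(-123266/18203) = 13553 + 123266/18203 = 246828525/18203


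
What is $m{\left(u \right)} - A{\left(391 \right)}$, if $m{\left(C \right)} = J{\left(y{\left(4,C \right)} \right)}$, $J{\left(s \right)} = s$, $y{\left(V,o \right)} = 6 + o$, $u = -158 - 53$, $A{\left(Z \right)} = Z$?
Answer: $-596$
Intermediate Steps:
$u = -211$ ($u = -158 - 53 = -211$)
$m{\left(C \right)} = 6 + C$
$m{\left(u \right)} - A{\left(391 \right)} = \left(6 - 211\right) - 391 = -205 - 391 = -596$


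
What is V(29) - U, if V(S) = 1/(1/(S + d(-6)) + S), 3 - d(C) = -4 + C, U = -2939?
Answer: 3582683/1219 ≈ 2939.0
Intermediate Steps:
d(C) = 7 - C (d(C) = 3 - (-4 + C) = 3 + (4 - C) = 7 - C)
V(S) = 1/(S + 1/(13 + S)) (V(S) = 1/(1/(S + (7 - 1*(-6))) + S) = 1/(1/(S + (7 + 6)) + S) = 1/(1/(S + 13) + S) = 1/(1/(13 + S) + S) = 1/(S + 1/(13 + S)))
V(29) - U = (13 + 29)/(1 + 29² + 13*29) - 1*(-2939) = 42/(1 + 841 + 377) + 2939 = 42/1219 + 2939 = 3582683/1219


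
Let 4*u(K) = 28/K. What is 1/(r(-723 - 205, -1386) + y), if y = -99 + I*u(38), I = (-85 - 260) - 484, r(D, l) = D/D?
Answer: -38/9527 ≈ -0.0039887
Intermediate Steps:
r(D, l) = 1
I = -829 (I = -345 - 484 = -829)
u(K) = 7/K (u(K) = (28/K)/4 = 7/K)
y = -9565/38 (y = -99 - 5803/38 = -9565/38 ≈ -251.71)
1/(r(-723 - 205, -1386) + y) = 1/(1 - 9565/38) = 1/(-9527/38) = -38/9527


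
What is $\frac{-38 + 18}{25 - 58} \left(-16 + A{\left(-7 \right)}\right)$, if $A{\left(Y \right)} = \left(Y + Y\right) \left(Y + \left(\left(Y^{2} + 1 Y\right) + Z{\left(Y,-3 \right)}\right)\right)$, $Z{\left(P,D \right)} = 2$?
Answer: $- \frac{3560}{11} \approx -323.64$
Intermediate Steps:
$A{\left(Y \right)} = 2 Y \left(2 + Y^{2} + 2 Y\right)$ ($A{\left(Y \right)} = \left(Y + Y\right) \left(Y + \left(\left(Y^{2} + 1 Y\right) + 2\right)\right) = 2 Y \left(Y + \left(\left(Y^{2} + Y\right) + 2\right)\right) = 2 Y \left(Y + \left(\left(Y + Y^{2}\right) + 2\right)\right) = 2 Y \left(Y + \left(2 + Y + Y^{2}\right)\right) = 2 Y \left(2 + Y^{2} + 2 Y\right)$)
$\frac{-38 + 18}{25 - 58} \left(-16 + A{\left(-7 \right)}\right) = \frac{-38 + 18}{25 - 58} \left(-16 + 2 \left(-7\right) \left(2 + \left(-7\right)^{2} + 2 \left(-7\right)\right)\right) = - \frac{20}{-33} \left(-16 + 2 \left(-7\right) \left(2 + 49 - 14\right)\right) = \left(-20\right) \left(- \frac{1}{33}\right) \left(-16 + 2 \left(-7\right) 37\right) = \frac{20 \left(-16 - 518\right)}{33} = \frac{20}{33} \left(-534\right) = - \frac{3560}{11}$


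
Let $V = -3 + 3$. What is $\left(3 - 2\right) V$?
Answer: $0$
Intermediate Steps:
$V = 0$
$\left(3 - 2\right) V = \left(3 - 2\right) 0 = 1 \cdot 0 = 0$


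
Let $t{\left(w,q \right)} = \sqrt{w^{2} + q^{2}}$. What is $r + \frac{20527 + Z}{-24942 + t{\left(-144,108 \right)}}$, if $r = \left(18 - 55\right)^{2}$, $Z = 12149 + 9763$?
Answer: $\frac{33856739}{24762} \approx 1367.3$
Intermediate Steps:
$t{\left(w,q \right)} = \sqrt{q^{2} + w^{2}}$
$Z = 21912$
$r = 1369$ ($r = \left(-37\right)^{2} = 1369$)
$r + \frac{20527 + Z}{-24942 + t{\left(-144,108 \right)}} = 1369 + \frac{20527 + 21912}{-24942 + \sqrt{108^{2} + \left(-144\right)^{2}}} = 1369 + \frac{42439}{-24942 + \sqrt{11664 + 20736}} = 1369 + \frac{42439}{-24942 + \sqrt{32400}} = 1369 + \frac{42439}{-24942 + 180} = 1369 + \frac{42439}{-24762} = 1369 + 42439 \left(- \frac{1}{24762}\right) = 1369 - \frac{42439}{24762} = \frac{33856739}{24762}$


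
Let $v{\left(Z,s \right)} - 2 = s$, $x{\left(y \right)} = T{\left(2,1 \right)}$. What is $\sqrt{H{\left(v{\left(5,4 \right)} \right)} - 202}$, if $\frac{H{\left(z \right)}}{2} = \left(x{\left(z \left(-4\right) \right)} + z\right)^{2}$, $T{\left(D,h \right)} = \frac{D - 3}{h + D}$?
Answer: $\frac{2 i \sqrt{310}}{3} \approx 11.738 i$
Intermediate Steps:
$T{\left(D,h \right)} = \frac{-3 + D}{D + h}$
$x{\left(y \right)} = - \frac{1}{3}$ ($x{\left(y \right)} = \frac{-3 + 2}{2 + 1} = \frac{1}{3} \left(-1\right) = - \frac{1}{3}$)
$v{\left(Z,s \right)} = 2 + s$
$H{\left(z \right)} = 2 \left(- \frac{1}{3} + z\right)^{2}$
$\sqrt{H{\left(v{\left(5,4 \right)} \right)} - 202} = \sqrt{\frac{2 \left(-1 + 3 \left(2 + 4\right)\right)^{2}}{9} - 202} = \sqrt{\frac{2 \left(-1 + 3 \cdot 6\right)^{2}}{9} - 202} = \sqrt{\frac{2 \left(-1 + 18\right)^{2}}{9} - 202} = \sqrt{\frac{2 \cdot 17^{2}}{9} - 202} = \sqrt{\frac{2}{9} \cdot 289 - 202} = \sqrt{\frac{578}{9} - 202} = \sqrt{- \frac{1240}{9}} = \frac{2 i \sqrt{310}}{3}$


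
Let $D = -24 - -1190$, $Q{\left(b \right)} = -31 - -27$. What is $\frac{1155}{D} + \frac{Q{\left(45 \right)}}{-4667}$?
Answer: $\frac{490459}{494702} \approx 0.99142$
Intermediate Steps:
$Q{\left(b \right)} = -4$ ($Q{\left(b \right)} = -31 + 27 = -4$)
$D = 1166$ ($D = -24 + 1190 = 1166$)
$\frac{1155}{D} + \frac{Q{\left(45 \right)}}{-4667} = \frac{1155}{1166} - \frac{4}{-4667} = 1155 \cdot \frac{1}{1166} - - \frac{4}{4667} = \frac{105}{106} + \frac{4}{4667} = \frac{490459}{494702}$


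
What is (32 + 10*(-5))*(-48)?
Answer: 864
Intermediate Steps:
(32 + 10*(-5))*(-48) = (32 - 50)*(-48) = -18*(-48) = 864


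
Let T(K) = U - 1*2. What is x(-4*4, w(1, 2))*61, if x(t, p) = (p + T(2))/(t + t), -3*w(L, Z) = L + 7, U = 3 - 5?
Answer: 305/24 ≈ 12.708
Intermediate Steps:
U = -2
T(K) = -4 (T(K) = -2 - 1*2 = -2 - 2 = -4)
w(L, Z) = -7/3 - L/3 (w(L, Z) = -(L + 7)/3 = -(7 + L)/3 = -7/3 - L/3)
x(t, p) = (-4 + p)/(2*t) (x(t, p) = (p - 4)/(t + t) = (-4 + p)/((2*t)) = (-4 + p)*(1/(2*t)) = (-4 + p)/(2*t))
x(-4*4, w(1, 2))*61 = ((-4 + (-7/3 - ⅓*1))/(2*((-4*4))))*61 = ((½)*(-4 + (-7/3 - ⅓))/(-16))*61 = ((½)*(-1/16)*(-4 - 8/3))*61 = ((½)*(-1/16)*(-20/3))*61 = (5/24)*61 = 305/24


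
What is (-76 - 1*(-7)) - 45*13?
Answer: -654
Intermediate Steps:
(-76 - 1*(-7)) - 45*13 = (-76 + 7) - 585 = -69 - 585 = -654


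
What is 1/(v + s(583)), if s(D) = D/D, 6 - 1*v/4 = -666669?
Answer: 1/2666701 ≈ 3.7500e-7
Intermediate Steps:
v = 2666700 (v = 24 - 4*(-666669) = 24 + 2666676 = 2666700)
s(D) = 1
1/(v + s(583)) = 1/(2666700 + 1) = 1/2666701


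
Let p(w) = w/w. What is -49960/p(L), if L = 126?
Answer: -49960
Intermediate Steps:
p(w) = 1
-49960/p(L) = -49960/1 = -49960*1 = -49960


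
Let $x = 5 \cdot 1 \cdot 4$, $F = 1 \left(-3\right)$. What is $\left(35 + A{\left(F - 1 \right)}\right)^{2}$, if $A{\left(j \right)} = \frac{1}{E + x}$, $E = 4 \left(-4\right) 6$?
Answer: $\frac{7070281}{5776} \approx 1224.1$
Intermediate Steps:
$F = -3$
$E = -96$ ($E = \left(-16\right) 6 = -96$)
$x = 20$ ($x = 5 \cdot 4 = 20$)
$A{\left(j \right)} = - \frac{1}{76}$ ($A{\left(j \right)} = \frac{1}{-96 + 20} = \frac{1}{-76} = - \frac{1}{76}$)
$\left(35 + A{\left(F - 1 \right)}\right)^{2} = \left(35 - \frac{1}{76}\right)^{2} = \left(\frac{2659}{76}\right)^{2} = \frac{7070281}{5776}$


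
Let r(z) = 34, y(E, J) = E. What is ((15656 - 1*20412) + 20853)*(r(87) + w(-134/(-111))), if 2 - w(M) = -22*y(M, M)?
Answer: 111777568/111 ≈ 1.0070e+6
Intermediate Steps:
w(M) = 2 + 22*M (w(M) = 2 - (-22)*M = 2 + 22*M)
((15656 - 1*20412) + 20853)*(r(87) + w(-134/(-111))) = ((15656 - 1*20412) + 20853)*(34 + (2 + 22*(-134/(-111)))) = ((15656 - 20412) + 20853)*(34 + (2 + 22*(-134*(-1/111)))) = (-4756 + 20853)*(34 + (2 + 22*(134/111))) = 16097*(34 + (2 + 2948/111)) = 16097*(34 + 3170/111) = 16097*(6944/111) = 111777568/111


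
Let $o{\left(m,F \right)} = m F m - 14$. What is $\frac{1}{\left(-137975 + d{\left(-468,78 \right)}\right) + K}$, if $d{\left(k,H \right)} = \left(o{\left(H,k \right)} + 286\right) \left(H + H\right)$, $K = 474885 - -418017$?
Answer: $- \frac{1}{443383313} \approx -2.2554 \cdot 10^{-9}$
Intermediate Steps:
$K = 892902$ ($K = 474885 + 418017 = 892902$)
$o{\left(m,F \right)} = -14 + F m^{2}$ ($o{\left(m,F \right)} = F m m - 14 = F m^{2} - 14 = -14 + F m^{2}$)
$d{\left(k,H \right)} = 2 H \left(272 + k H^{2}\right)$ ($d{\left(k,H \right)} = \left(\left(-14 + k H^{2}\right) + 286\right) \left(H + H\right) = \left(272 + k H^{2}\right) 2 H = 2 H \left(272 + k H^{2}\right)$)
$\frac{1}{\left(-137975 + d{\left(-468,78 \right)}\right) + K} = \frac{1}{\left(-137975 + 2 \cdot 78 \left(272 - 468 \cdot 78^{2}\right)\right) + 892902} = \frac{1}{\left(-137975 + 2 \cdot 78 \left(272 - 2847312\right)\right) + 892902} = \frac{1}{\left(-137975 + 2 \cdot 78 \left(-2847040\right)\right) + 892902} = \frac{1}{\left(-137975 - 444138240\right) + 892902} = \frac{1}{-444276215 + 892902} = \frac{1}{-443383313} = - \frac{1}{443383313}$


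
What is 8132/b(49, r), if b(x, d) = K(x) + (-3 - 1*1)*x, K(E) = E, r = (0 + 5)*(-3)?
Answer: -8132/147 ≈ -55.320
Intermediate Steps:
r = -15 (r = 5*(-3) = -15)
b(x, d) = -3*x (b(x, d) = x + (-3 - 1*1)*x = x + (-3 - 1)*x = x - 4*x = -3*x)
8132/b(49, r) = 8132/((-3*49)) = 8132/(-147) = 8132*(-1/147) = -8132/147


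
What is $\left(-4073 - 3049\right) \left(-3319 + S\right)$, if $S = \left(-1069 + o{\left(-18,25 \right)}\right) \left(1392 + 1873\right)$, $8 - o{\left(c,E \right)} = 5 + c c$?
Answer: $32345766618$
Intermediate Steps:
$o{\left(c,E \right)} = 3 - c^{2}$ ($o{\left(c,E \right)} = 8 - \left(5 + c c\right) = 8 - \left(5 + c^{2}\right) = 3 - c^{2}$)
$S = -4538350$ ($S = \left(-1069 + \left(3 - \left(-18\right)^{2}\right)\right) \left(1392 + 1873\right) = \left(-1069 + \left(3 - 324\right)\right) 3265 = \left(-1069 - 321\right) 3265 = \left(-1390\right) 3265 = -4538350$)
$\left(-4073 - 3049\right) \left(-3319 + S\right) = \left(-4073 - 3049\right) \left(-3319 - 4538350\right) = \left(-7122\right) \left(-4541669\right) = 32345766618$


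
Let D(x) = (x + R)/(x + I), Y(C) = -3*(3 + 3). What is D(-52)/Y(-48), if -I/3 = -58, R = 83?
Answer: -31/2196 ≈ -0.014117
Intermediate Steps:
Y(C) = -18 (Y(C) = -3*6 = -18)
I = 174 (I = -3*(-58) = 174)
D(x) = (83 + x)/(174 + x) (D(x) = (x + 83)/(x + 174) = (83 + x)/(174 + x))
D(-52)/Y(-48) = ((83 - 52)/(174 - 52))/(-18) = (31/122)*(-1/18) = -31/2196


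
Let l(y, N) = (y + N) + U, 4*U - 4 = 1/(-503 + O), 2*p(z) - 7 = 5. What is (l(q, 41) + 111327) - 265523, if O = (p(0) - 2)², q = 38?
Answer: -300217969/1948 ≈ -1.5412e+5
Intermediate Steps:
p(z) = 6 (p(z) = 7/2 + (½)*5 = 7/2 + 5/2 = 6)
O = 16 (O = (6 - 2)² = 4² = 16)
U = 1947/1948 (U = 1 + 1/(4*(-503 + 16)) = 1 + (¼)/(-487) = 1 + (¼)*(-1/487) = 1 - 1/1948 = 1947/1948 ≈ 0.99949)
l(y, N) = 1947/1948 + N + y (l(y, N) = (y + N) + 1947/1948 = (N + y) + 1947/1948 = 1947/1948 + N + y)
(l(q, 41) + 111327) - 265523 = ((1947/1948 + 41 + 38) + 111327) - 265523 = (155839/1948 + 111327) - 265523 = 217020835/1948 - 265523 = -300217969/1948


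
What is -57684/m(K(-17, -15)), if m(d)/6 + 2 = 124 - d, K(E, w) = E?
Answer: -9614/139 ≈ -69.166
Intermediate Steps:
m(d) = 732 - 6*d (m(d) = -12 + 6*(124 - d) = -12 + (744 - 6*d) = 732 - 6*d)
-57684/m(K(-17, -15)) = -57684/(732 - 6*(-17)) = -57684/(732 + 102) = -57684/834 = -57684*1/834 = -9614/139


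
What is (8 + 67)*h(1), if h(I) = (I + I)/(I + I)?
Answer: 75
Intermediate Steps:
h(I) = 1 (h(I) = (2*I)/((2*I)) = (2*I)*(1/(2*I)) = 1)
(8 + 67)*h(1) = (8 + 67)*1 = 75*1 = 75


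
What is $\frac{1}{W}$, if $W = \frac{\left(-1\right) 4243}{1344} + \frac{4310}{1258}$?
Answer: $\frac{845376}{227473} \approx 3.7164$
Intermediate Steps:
$W = \frac{227473}{845376}$ ($W = \left(-4243\right) \frac{1}{1344} + 4310 \cdot \frac{1}{1258} = - \frac{4243}{1344} + \frac{2155}{629} = \frac{227473}{845376} \approx 0.26908$)
$\frac{1}{W} = \frac{1}{\frac{227473}{845376}} = \frac{845376}{227473}$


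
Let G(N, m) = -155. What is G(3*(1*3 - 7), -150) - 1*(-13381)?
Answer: 13226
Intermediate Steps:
G(3*(1*3 - 7), -150) - 1*(-13381) = -155 - 1*(-13381) = -155 + 13381 = 13226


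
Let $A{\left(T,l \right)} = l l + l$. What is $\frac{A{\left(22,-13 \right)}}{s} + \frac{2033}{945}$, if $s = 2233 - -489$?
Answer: $\frac{2840623}{1286145} \approx 2.2086$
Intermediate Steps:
$s = 2722$ ($s = 2233 + 489 = 2722$)
$A{\left(T,l \right)} = l + l^{2}$ ($A{\left(T,l \right)} = l^{2} + l = l + l^{2}$)
$\frac{A{\left(22,-13 \right)}}{s} + \frac{2033}{945} = \frac{\left(-13\right) \left(1 - 13\right)}{2722} + \frac{2033}{945} = \left(-13\right) \left(-12\right) \frac{1}{2722} + 2033 \cdot \frac{1}{945} = 156 \cdot \frac{1}{2722} + \frac{2033}{945} = \frac{78}{1361} + \frac{2033}{945} = \frac{2840623}{1286145}$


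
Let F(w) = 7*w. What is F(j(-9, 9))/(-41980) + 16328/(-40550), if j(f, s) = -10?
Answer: -34130547/85114450 ≈ -0.40100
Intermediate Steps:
F(j(-9, 9))/(-41980) + 16328/(-40550) = (7*(-10))/(-41980) + 16328/(-40550) = -70*(-1/41980) + 16328*(-1/40550) = 7/4198 - 8164/20275 = -34130547/85114450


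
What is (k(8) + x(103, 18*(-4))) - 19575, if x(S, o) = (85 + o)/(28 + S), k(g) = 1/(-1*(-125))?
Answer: -320538869/16375 ≈ -19575.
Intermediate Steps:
k(g) = 1/125
x(S, o) = (85 + o)/(28 + S)
(k(8) + x(103, 18*(-4))) - 19575 = (1/125 + (85 + 18*(-4))/(28 + 103)) - 19575 = (1/125 + (85 - 72)/131) - 19575 = (1/125 + (1/131)*13) - 19575 = (1/125 + 13/131) - 19575 = 1756/16375 - 19575 = -320538869/16375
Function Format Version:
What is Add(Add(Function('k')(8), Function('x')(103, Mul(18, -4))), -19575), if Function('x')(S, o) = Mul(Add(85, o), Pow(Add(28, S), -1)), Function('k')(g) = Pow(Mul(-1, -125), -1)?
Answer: Rational(-320538869, 16375) ≈ -19575.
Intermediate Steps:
Function('k')(g) = Rational(1, 125) (Function('k')(g) = Pow(125, -1) = Rational(1, 125))
Function('x')(S, o) = Mul(Pow(Add(28, S), -1), Add(85, o))
Add(Add(Function('k')(8), Function('x')(103, Mul(18, -4))), -19575) = Add(Add(Rational(1, 125), Mul(Pow(Add(28, 103), -1), Add(85, Mul(18, -4)))), -19575) = Add(Add(Rational(1, 125), Mul(Pow(131, -1), Add(85, -72))), -19575) = Add(Add(Rational(1, 125), Mul(Rational(1, 131), 13)), -19575) = Add(Add(Rational(1, 125), Rational(13, 131)), -19575) = Add(Rational(1756, 16375), -19575) = Rational(-320538869, 16375)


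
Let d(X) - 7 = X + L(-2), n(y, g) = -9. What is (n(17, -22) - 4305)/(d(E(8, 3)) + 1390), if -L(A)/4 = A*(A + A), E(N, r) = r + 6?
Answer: -719/229 ≈ -3.1397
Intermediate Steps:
E(N, r) = 6 + r
L(A) = -8*A² (L(A) = -4*A*(A + A) = -4*A*2*A = -8*A²)
d(X) = -25 + X (d(X) = 7 + (X - 8*(-2)²) = 7 + (X - 8*4) = 7 + (X - 32) = 7 + (-32 + X) = -25 + X)
(n(17, -22) - 4305)/(d(E(8, 3)) + 1390) = (-9 - 4305)/((-25 + (6 + 3)) + 1390) = -4314/((-25 + 9) + 1390) = -4314/(-16 + 1390) = -4314/1374 = -4314*1/1374 = -719/229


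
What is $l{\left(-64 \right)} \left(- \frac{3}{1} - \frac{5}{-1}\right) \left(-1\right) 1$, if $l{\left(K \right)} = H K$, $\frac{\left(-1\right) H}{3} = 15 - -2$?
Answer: $-6528$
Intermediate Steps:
$H = -51$ ($H = - 3 \left(15 - -2\right) = - 3 \left(15 + 2\right) = \left(-3\right) 17 = -51$)
$l{\left(K \right)} = - 51 K$
$l{\left(-64 \right)} \left(- \frac{3}{1} - \frac{5}{-1}\right) \left(-1\right) 1 = \left(-51\right) \left(-64\right) \left(- \frac{3}{1} - \frac{5}{-1}\right) \left(-1\right) 1 = 3264 \left(\left(-3\right) 1 - -5\right) \left(-1\right) 1 = 3264 \left(-3 + 5\right) \left(-1\right) 1 = 3264 \cdot 2 \left(-1\right) 1 = 3264 \left(\left(-2\right) 1\right) = 3264 \left(-2\right) = -6528$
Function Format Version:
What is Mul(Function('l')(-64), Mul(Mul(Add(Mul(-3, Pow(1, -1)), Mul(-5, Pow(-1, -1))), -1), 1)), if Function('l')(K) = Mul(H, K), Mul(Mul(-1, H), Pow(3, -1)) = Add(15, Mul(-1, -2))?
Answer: -6528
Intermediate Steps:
H = -51 (H = Mul(-3, Add(15, Mul(-1, -2))) = Mul(-3, Add(15, 2)) = Mul(-3, 17) = -51)
Function('l')(K) = Mul(-51, K)
Mul(Function('l')(-64), Mul(Mul(Add(Mul(-3, Pow(1, -1)), Mul(-5, Pow(-1, -1))), -1), 1)) = Mul(Mul(-51, -64), Mul(Mul(Add(Mul(-3, Pow(1, -1)), Mul(-5, Pow(-1, -1))), -1), 1)) = Mul(3264, Mul(Mul(Add(Mul(-3, 1), Mul(-5, -1)), -1), 1)) = Mul(3264, Mul(Mul(Add(-3, 5), -1), 1)) = Mul(3264, Mul(Mul(2, -1), 1)) = Mul(3264, Mul(-2, 1)) = Mul(3264, -2) = -6528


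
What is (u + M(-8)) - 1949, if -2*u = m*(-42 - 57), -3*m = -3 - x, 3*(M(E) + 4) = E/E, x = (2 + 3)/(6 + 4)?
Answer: -22739/12 ≈ -1894.9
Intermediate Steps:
x = ½ (x = 5/10 = 5*(⅒) = ½ ≈ 0.50000)
M(E) = -11/3 (M(E) = -4 + (E/E)/3 = -4 + (⅓)*1 = -4 + ⅓ = -11/3)
m = 7/6 (m = -(-3 - 1*½)/3 = -(-3 - ½)/3 = -⅓*(-7/2) = 7/6 ≈ 1.1667)
u = 231/4 (u = -7*(-42 - 57)/12 = -7*(-99)/12 = -½*(-231/2) = 231/4 ≈ 57.750)
(u + M(-8)) - 1949 = (231/4 - 11/3) - 1949 = 649/12 - 1949 = -22739/12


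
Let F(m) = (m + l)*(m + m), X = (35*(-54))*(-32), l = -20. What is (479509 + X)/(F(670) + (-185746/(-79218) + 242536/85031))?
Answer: 1818679106738331/2933539301301487 ≈ 0.61996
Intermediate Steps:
X = 60480 (X = -1890*(-32) = 60480)
F(m) = 2*m*(-20 + m) (F(m) = (m - 20)*(m + m) = (-20 + m)*(2*m) = 2*m*(-20 + m))
(479509 + X)/(F(670) + (-185746/(-79218) + 242536/85031)) = (479509 + 60480)/(2*670*(-20 + 670) + (-185746/(-79218) + 242536/85031)) = 539989/(2*670*650 + (-185746*(-1/79218) + 242536*(1/85031))) = 539989/(871000 + (92873/39609 + 242536/85031)) = 539989/(871000 + 17503692487/3367992879) = 539989/(2933539301301487/3367992879) = 539989*(3367992879/2933539301301487) = 1818679106738331/2933539301301487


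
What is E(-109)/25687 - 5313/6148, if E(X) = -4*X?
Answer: -133794503/157923676 ≈ -0.84721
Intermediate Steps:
E(-109)/25687 - 5313/6148 = -4*(-109)/25687 - 5313/6148 = 436*(1/25687) - 5313*1/6148 = 436/25687 - 5313/6148 = -133794503/157923676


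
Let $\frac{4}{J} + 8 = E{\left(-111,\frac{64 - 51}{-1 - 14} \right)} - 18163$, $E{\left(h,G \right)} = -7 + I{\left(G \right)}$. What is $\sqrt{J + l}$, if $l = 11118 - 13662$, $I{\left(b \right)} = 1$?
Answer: $\frac{2 i \sqrt{210136535421}}{18177} \approx 50.438 i$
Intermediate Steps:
$E{\left(h,G \right)} = -6$ ($E{\left(h,G \right)} = -7 + 1 = -6$)
$l = -2544$
$J = - \frac{4}{18177}$ ($J = \frac{4}{-8 - 18169} = \frac{4}{-18177} = 4 \left(- \frac{1}{18177}\right) = - \frac{4}{18177} \approx -0.00022006$)
$\sqrt{J + l} = \sqrt{- \frac{4}{18177} - 2544} = \sqrt{- \frac{46242292}{18177}} = \frac{2 i \sqrt{210136535421}}{18177}$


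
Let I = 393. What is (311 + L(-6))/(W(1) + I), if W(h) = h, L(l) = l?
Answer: 305/394 ≈ 0.77411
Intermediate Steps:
(311 + L(-6))/(W(1) + I) = (311 - 6)/(1 + 393) = 305/394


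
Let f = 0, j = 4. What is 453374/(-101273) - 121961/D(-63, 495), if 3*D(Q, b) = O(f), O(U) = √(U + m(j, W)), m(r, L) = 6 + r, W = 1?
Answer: -453374/101273 - 365883*√10/10 ≈ -1.1571e+5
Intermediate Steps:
O(U) = √(10 + U) (O(U) = √(U + (6 + 4)) = √(U + 10) = √(10 + U))
D(Q, b) = √10/3 (D(Q, b) = √(10 + 0)/3 = √10/3)
453374/(-101273) - 121961/D(-63, 495) = 453374/(-101273) - 121961*3*√10/10 = 453374*(-1/101273) - 365883*√10/10 = -453374/101273 - 365883*√10/10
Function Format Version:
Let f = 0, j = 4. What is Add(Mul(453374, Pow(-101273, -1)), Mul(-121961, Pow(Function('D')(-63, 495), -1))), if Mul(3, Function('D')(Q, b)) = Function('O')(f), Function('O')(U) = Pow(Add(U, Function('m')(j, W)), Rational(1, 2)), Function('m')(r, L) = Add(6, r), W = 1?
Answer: Add(Rational(-453374, 101273), Mul(Rational(-365883, 10), Pow(10, Rational(1, 2)))) ≈ -1.1571e+5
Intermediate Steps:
Function('O')(U) = Pow(Add(10, U), Rational(1, 2)) (Function('O')(U) = Pow(Add(U, Add(6, 4)), Rational(1, 2)) = Pow(Add(U, 10), Rational(1, 2)) = Pow(Add(10, U), Rational(1, 2)))
Function('D')(Q, b) = Mul(Rational(1, 3), Pow(10, Rational(1, 2))) (Function('D')(Q, b) = Mul(Rational(1, 3), Pow(Add(10, 0), Rational(1, 2))) = Mul(Rational(1, 3), Pow(10, Rational(1, 2))))
Add(Mul(453374, Pow(-101273, -1)), Mul(-121961, Pow(Function('D')(-63, 495), -1))) = Add(Mul(453374, Pow(-101273, -1)), Mul(-121961, Pow(Mul(Rational(1, 3), Pow(10, Rational(1, 2))), -1))) = Add(Mul(453374, Rational(-1, 101273)), Mul(-121961, Mul(Rational(3, 10), Pow(10, Rational(1, 2))))) = Add(Rational(-453374, 101273), Mul(Rational(-365883, 10), Pow(10, Rational(1, 2))))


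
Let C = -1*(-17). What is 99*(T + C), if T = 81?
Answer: 9702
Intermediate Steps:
C = 17
99*(T + C) = 99*(81 + 17) = 99*98 = 9702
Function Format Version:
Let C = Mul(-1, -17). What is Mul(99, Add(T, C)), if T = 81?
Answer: 9702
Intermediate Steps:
C = 17
Mul(99, Add(T, C)) = Mul(99, Add(81, 17)) = Mul(99, 98) = 9702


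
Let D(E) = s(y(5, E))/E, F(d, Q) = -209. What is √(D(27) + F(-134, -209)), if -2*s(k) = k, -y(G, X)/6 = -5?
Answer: I*√1886/3 ≈ 14.476*I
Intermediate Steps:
y(G, X) = 30 (y(G, X) = -6*(-5) = 30)
s(k) = -k/2
D(E) = -15/E (D(E) = (-½*30)/E = -15/E)
√(D(27) + F(-134, -209)) = √(-15/27 - 209) = √(-15*1/27 - 209) = √(-5/9 - 209) = √(-1886/9) = I*√1886/3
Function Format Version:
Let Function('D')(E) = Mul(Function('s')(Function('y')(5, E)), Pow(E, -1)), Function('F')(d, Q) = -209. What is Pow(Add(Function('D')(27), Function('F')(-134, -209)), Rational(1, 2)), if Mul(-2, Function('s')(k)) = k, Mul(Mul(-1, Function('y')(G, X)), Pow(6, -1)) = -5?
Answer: Mul(Rational(1, 3), I, Pow(1886, Rational(1, 2))) ≈ Mul(14.476, I)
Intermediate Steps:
Function('y')(G, X) = 30 (Function('y')(G, X) = Mul(-6, -5) = 30)
Function('s')(k) = Mul(Rational(-1, 2), k)
Function('D')(E) = Mul(-15, Pow(E, -1)) (Function('D')(E) = Mul(Mul(Rational(-1, 2), 30), Pow(E, -1)) = Mul(-15, Pow(E, -1)))
Pow(Add(Function('D')(27), Function('F')(-134, -209)), Rational(1, 2)) = Pow(Add(Mul(-15, Pow(27, -1)), -209), Rational(1, 2)) = Pow(Add(Mul(-15, Rational(1, 27)), -209), Rational(1, 2)) = Pow(Add(Rational(-5, 9), -209), Rational(1, 2)) = Pow(Rational(-1886, 9), Rational(1, 2)) = Mul(Rational(1, 3), I, Pow(1886, Rational(1, 2)))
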